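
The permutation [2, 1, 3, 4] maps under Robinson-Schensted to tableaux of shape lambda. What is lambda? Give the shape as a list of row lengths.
Row-insert each entry into an empty tableau.

After inserting 2: P = [[2]].
After inserting 1: P = [[1], [2]].
After inserting 3: P = [[1, 3], [2]].
After inserting 4: P = [[1, 3, 4], [2]].

The final insertion tableau P = [[1, 3, 4], [2]] has shape [3, 1].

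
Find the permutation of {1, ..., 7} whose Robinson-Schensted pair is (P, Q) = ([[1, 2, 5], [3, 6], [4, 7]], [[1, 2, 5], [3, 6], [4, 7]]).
1 4 3 2 7 6 5

Reverse RSK: for i = n, n-1, ..., 1, locate i in Q, remove the corresponding corner cell from P, and reverse-bump its entry up through P; the value ejected from row 1 is w(i).

So w = 1 4 3 2 7 6 5.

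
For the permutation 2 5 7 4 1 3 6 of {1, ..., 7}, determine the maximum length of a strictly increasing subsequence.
3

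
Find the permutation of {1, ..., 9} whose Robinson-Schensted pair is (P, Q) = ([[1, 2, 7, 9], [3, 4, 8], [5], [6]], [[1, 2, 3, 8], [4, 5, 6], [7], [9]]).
3 6 8 1 5 7 4 9 2

Reverse RSK: for i = n, n-1, ..., 1, locate i in Q, remove the corresponding corner cell from P, and reverse-bump its entry up through P; the value ejected from row 1 is w(i).

So w = 3 6 8 1 5 7 4 9 2.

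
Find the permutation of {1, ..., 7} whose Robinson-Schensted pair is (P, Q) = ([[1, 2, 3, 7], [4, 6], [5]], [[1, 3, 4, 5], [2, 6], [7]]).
5 1 2 6 7 4 3

Reverse RSK: for i = n, n-1, ..., 1, locate i in Q, remove the corresponding corner cell from P, and reverse-bump its entry up through P; the value ejected from row 1 is w(i).

So w = 5 1 2 6 7 4 3.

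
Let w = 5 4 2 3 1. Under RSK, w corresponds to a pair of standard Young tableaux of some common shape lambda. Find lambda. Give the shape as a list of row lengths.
[2, 1, 1, 1]

RSK row insertion gives P = [[1, 3], [2], [4], [5]], which has shape [2, 1, 1, 1].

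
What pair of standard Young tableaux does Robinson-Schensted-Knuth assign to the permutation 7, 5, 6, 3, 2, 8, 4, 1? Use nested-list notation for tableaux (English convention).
Insert each entry of the permutation into P by Schensted row insertion, recording in Q the position of each new cell.

Insert 7: appended to row 1. P = [[7]].
Insert 5: 5 bumps 7 from row 1; 7 starts row 2. P = [[5], [7]].
Insert 6: appended to row 1. P = [[5, 6], [7]].
Insert 3: 3 bumps 5 from row 1; 5 bumps 7 from row 2; 7 starts row 3. P = [[3, 6], [5], [7]].
Insert 2: 2 bumps 3 from row 1; 3 bumps 5 from row 2; 5 bumps 7 from row 3; 7 starts row 4. P = [[2, 6], [3], [5], [7]].
Insert 8: appended to row 1. P = [[2, 6, 8], [3], [5], [7]].
Insert 4: 4 bumps 6 from row 1; 6 appends to row 2. P = [[2, 4, 8], [3, 6], [5], [7]].
Insert 1: 1 bumps 2 from row 1; 2 bumps 3 from row 2; 3 bumps 5 from row 3; 5 bumps 7 from row 4; 7 starts row 5. P = [[1, 4, 8], [2, 6], [3], [5], [7]].

So P = [[1, 4, 8], [2, 6], [3], [5], [7]], Q = [[1, 3, 6], [2, 7], [4], [5], [8]].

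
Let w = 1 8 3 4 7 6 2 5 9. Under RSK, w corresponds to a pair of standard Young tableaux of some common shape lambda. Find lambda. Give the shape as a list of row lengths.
Row-insert each entry into an empty tableau.

After inserting 1: P = [[1]].
After inserting 8: P = [[1, 8]].
After inserting 3: P = [[1, 3], [8]].
After inserting 4: P = [[1, 3, 4], [8]].
After inserting 7: P = [[1, 3, 4, 7], [8]].
After inserting 6: P = [[1, 3, 4, 6], [7], [8]].
After inserting 2: P = [[1, 2, 4, 6], [3], [7], [8]].
After inserting 5: P = [[1, 2, 4, 5], [3, 6], [7], [8]].
After inserting 9: P = [[1, 2, 4, 5, 9], [3, 6], [7], [8]].

The final insertion tableau P = [[1, 2, 4, 5, 9], [3, 6], [7], [8]] has shape [5, 2, 1, 1].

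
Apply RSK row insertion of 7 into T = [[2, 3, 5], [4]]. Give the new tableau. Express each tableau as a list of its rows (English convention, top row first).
7 is larger than every entry of row 1, so it is appended to row 1. The new tableau is [[2, 3, 5, 7], [4]].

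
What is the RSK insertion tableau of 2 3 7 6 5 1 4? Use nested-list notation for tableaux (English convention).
P = [[1, 3, 4], [2, 5], [6], [7]]

Insert 2: appended to row 1. P = [[2]].
Insert 3: appended to row 1. P = [[2, 3]].
Insert 7: appended to row 1. P = [[2, 3, 7]].
Insert 6: 6 bumps 7 from row 1; 7 starts row 2. P = [[2, 3, 6], [7]].
Insert 5: 5 bumps 6 from row 1; 6 bumps 7 from row 2; 7 starts row 3. P = [[2, 3, 5], [6], [7]].
Insert 1: 1 bumps 2 from row 1; 2 bumps 6 from row 2; 6 bumps 7 from row 3; 7 starts row 4. P = [[1, 3, 5], [2], [6], [7]].
Insert 4: 4 bumps 5 from row 1; 5 appends to row 2. P = [[1, 3, 4], [2, 5], [6], [7]].

So P = [[1, 3, 4], [2, 5], [6], [7]].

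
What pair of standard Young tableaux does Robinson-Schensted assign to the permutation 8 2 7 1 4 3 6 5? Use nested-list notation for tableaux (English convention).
P = [[1, 3, 5], [2, 4, 6], [7], [8]], Q = [[1, 3, 7], [2, 5, 8], [4], [6]]

Insert each entry of the permutation into P by Schensted row insertion, recording in Q the position of each new cell.

Insert 8: appended to row 1. P = [[8]].
Insert 2: 2 bumps 8 from row 1; 8 starts row 2. P = [[2], [8]].
Insert 7: appended to row 1. P = [[2, 7], [8]].
Insert 1: 1 bumps 2 from row 1; 2 bumps 8 from row 2; 8 starts row 3. P = [[1, 7], [2], [8]].
Insert 4: 4 bumps 7 from row 1; 7 appends to row 2. P = [[1, 4], [2, 7], [8]].
Insert 3: 3 bumps 4 from row 1; 4 bumps 7 from row 2; 7 bumps 8 from row 3; 8 starts row 4. P = [[1, 3], [2, 4], [7], [8]].
Insert 6: appended to row 1. P = [[1, 3, 6], [2, 4], [7], [8]].
Insert 5: 5 bumps 6 from row 1; 6 appends to row 2. P = [[1, 3, 5], [2, 4, 6], [7], [8]].

So P = [[1, 3, 5], [2, 4, 6], [7], [8]], Q = [[1, 3, 7], [2, 5, 8], [4], [6]].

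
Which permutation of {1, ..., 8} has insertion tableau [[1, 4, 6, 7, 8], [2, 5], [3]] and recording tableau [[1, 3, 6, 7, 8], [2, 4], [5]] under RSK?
Reverse the RSK construction: for i from n down to 1, find the cell of Q containing i, remove the entry at that cell from P, and reverse-bump it up through P; the value ejected from row 1 is w(i).

Step i=8: Q has 8 at row 1, column 5; remove that cell from P, ejecting 8. So w(8) = 8. P is now [[1, 4, 6, 7], [2, 5], [3]].
Step i=7: Q has 7 at row 1, column 4; remove that cell from P, ejecting 7. So w(7) = 7. P is now [[1, 4, 6], [2, 5], [3]].
Step i=6: Q has 6 at row 1, column 3; remove that cell from P, ejecting 6. So w(6) = 6. P is now [[1, 4], [2, 5], [3]].
Step i=5: Q has 5 at row 3, column 1; remove 3 from row 3 of P and reverse-bump: 3 enters row 2 and ejects 2; 2 enters row 1 and ejects 1. So w(5) = 1. P is now [[2, 4], [3, 5]].
Step i=4: Q has 4 at row 2, column 2; remove 5 from row 2 of P and reverse-bump: 5 enters row 1 and ejects 4. So w(4) = 4. P is now [[2, 5], [3]].
Step i=3: Q has 3 at row 1, column 2; remove that cell from P, ejecting 5. So w(3) = 5. P is now [[2], [3]].
Step i=2: Q has 2 at row 2, column 1; remove 3 from row 2 of P and reverse-bump: 3 enters row 1 and ejects 2. So w(2) = 2. P is now [[3]].
Step i=1: Q has 1 at row 1, column 1; remove that cell from P, ejecting 3. So w(1) = 3. P is now [].

So w = 3 2 5 4 1 6 7 8.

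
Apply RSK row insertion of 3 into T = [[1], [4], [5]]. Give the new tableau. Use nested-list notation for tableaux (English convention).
3 is larger than every entry of row 1, so it is appended to row 1. The new tableau is [[1, 3], [4], [5]].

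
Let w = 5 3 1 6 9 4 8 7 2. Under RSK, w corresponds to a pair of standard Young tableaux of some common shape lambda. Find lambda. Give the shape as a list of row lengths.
Row-insert each entry into an empty tableau.

After inserting 5: P = [[5]].
After inserting 3: P = [[3], [5]].
After inserting 1: P = [[1], [3], [5]].
After inserting 6: P = [[1, 6], [3], [5]].
After inserting 9: P = [[1, 6, 9], [3], [5]].
After inserting 4: P = [[1, 4, 9], [3, 6], [5]].
After inserting 8: P = [[1, 4, 8], [3, 6, 9], [5]].
After inserting 7: P = [[1, 4, 7], [3, 6, 8], [5, 9]].
After inserting 2: P = [[1, 2, 7], [3, 4, 8], [5, 6], [9]].

The final insertion tableau P = [[1, 2, 7], [3, 4, 8], [5, 6], [9]] has shape [3, 3, 2, 1].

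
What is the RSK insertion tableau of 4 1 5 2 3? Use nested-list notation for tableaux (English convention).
Insert 4: appended to row 1. P = [[4]].
Insert 1: 1 bumps 4 from row 1; 4 starts row 2. P = [[1], [4]].
Insert 5: appended to row 1. P = [[1, 5], [4]].
Insert 2: 2 bumps 5 from row 1; 5 appends to row 2. P = [[1, 2], [4, 5]].
Insert 3: appended to row 1. P = [[1, 2, 3], [4, 5]].

So P = [[1, 2, 3], [4, 5]].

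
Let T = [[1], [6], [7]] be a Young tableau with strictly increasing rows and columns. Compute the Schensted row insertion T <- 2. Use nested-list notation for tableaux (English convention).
[[1, 2], [6], [7]]

2 is larger than every entry of row 1, so it is appended to row 1. The new tableau is [[1, 2], [6], [7]].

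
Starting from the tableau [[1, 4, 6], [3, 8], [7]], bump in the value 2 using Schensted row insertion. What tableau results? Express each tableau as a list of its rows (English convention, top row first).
In row 1, 2 replaces 4 (the leftmost entry greater than 2); 4 is bumped to row 2. In row 2, 4 replaces 8 (the leftmost entry greater than 4); 8 is bumped to row 3. 8 is appended to row 3. The new tableau is [[1, 2, 6], [3, 4], [7, 8]].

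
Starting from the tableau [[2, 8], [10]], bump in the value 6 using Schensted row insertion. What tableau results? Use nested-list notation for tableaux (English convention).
[[2, 6], [8], [10]]

In row 1, 6 replaces 8 (the leftmost entry greater than 6); 8 is bumped to row 2. In row 2, 8 replaces 10 (the leftmost entry greater than 8); 10 is bumped to row 3. 10 starts a new row 3. The new tableau is [[2, 6], [8], [10]].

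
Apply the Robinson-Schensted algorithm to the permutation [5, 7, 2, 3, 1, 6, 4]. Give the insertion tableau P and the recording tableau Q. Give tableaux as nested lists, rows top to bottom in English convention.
Insert each entry of the permutation into P by Schensted row insertion, recording in Q the position of each new cell.

Insert 5: appended to row 1. P = [[5]].
Insert 7: appended to row 1. P = [[5, 7]].
Insert 2: 2 bumps 5 from row 1; 5 starts row 2. P = [[2, 7], [5]].
Insert 3: 3 bumps 7 from row 1; 7 appends to row 2. P = [[2, 3], [5, 7]].
Insert 1: 1 bumps 2 from row 1; 2 bumps 5 from row 2; 5 starts row 3. P = [[1, 3], [2, 7], [5]].
Insert 6: appended to row 1. P = [[1, 3, 6], [2, 7], [5]].
Insert 4: 4 bumps 6 from row 1; 6 bumps 7 from row 2; 7 appends to row 3. P = [[1, 3, 4], [2, 6], [5, 7]].

So P = [[1, 3, 4], [2, 6], [5, 7]], Q = [[1, 2, 6], [3, 4], [5, 7]].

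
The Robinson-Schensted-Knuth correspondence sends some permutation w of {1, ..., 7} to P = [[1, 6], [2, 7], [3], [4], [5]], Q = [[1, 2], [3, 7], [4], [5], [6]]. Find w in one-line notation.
Reverse the RSK construction: for i from n down to 1, find the cell of Q containing i, remove the entry at that cell from P, and reverse-bump it up through P; the value ejected from row 1 is w(i).

Step i=7: Q has 7 at row 2, column 2; remove 7 from row 2 of P and reverse-bump: 7 enters row 1 and ejects 6. So w(7) = 6. P is now [[1, 7], [2], [3], [4], [5]].
Step i=6: Q has 6 at row 5, column 1; remove 5 from row 5 of P and reverse-bump: 5 enters row 4 and ejects 4; 4 enters row 3 and ejects 3; 3 enters row 2 and ejects 2; 2 enters row 1 and ejects 1. So w(6) = 1. P is now [[2, 7], [3], [4], [5]].
Step i=5: Q has 5 at row 4, column 1; remove 5 from row 4 of P and reverse-bump: 5 enters row 3 and ejects 4; 4 enters row 2 and ejects 3; 3 enters row 1 and ejects 2. So w(5) = 2. P is now [[3, 7], [4], [5]].
Step i=4: Q has 4 at row 3, column 1; remove 5 from row 3 of P and reverse-bump: 5 enters row 2 and ejects 4; 4 enters row 1 and ejects 3. So w(4) = 3. P is now [[4, 7], [5]].
Step i=3: Q has 3 at row 2, column 1; remove 5 from row 2 of P and reverse-bump: 5 enters row 1 and ejects 4. So w(3) = 4. P is now [[5, 7]].
Step i=2: Q has 2 at row 1, column 2; remove that cell from P, ejecting 7. So w(2) = 7. P is now [[5]].
Step i=1: Q has 1 at row 1, column 1; remove that cell from P, ejecting 5. So w(1) = 5. P is now [].

So w = 5 7 4 3 2 1 6.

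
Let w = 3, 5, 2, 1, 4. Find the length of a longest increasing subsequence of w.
2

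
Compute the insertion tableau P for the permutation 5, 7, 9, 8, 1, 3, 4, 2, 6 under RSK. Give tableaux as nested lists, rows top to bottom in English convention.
Insert 5: appended to row 1. P = [[5]].
Insert 7: appended to row 1. P = [[5, 7]].
Insert 9: appended to row 1. P = [[5, 7, 9]].
Insert 8: 8 bumps 9 from row 1; 9 starts row 2. P = [[5, 7, 8], [9]].
Insert 1: 1 bumps 5 from row 1; 5 bumps 9 from row 2; 9 starts row 3. P = [[1, 7, 8], [5], [9]].
Insert 3: 3 bumps 7 from row 1; 7 appends to row 2. P = [[1, 3, 8], [5, 7], [9]].
Insert 4: 4 bumps 8 from row 1; 8 appends to row 2. P = [[1, 3, 4], [5, 7, 8], [9]].
Insert 2: 2 bumps 3 from row 1; 3 bumps 5 from row 2; 5 bumps 9 from row 3; 9 starts row 4. P = [[1, 2, 4], [3, 7, 8], [5], [9]].
Insert 6: appended to row 1. P = [[1, 2, 4, 6], [3, 7, 8], [5], [9]].

So P = [[1, 2, 4, 6], [3, 7, 8], [5], [9]].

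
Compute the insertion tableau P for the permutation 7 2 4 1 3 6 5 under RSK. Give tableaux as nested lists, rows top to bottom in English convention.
Insert 7: appended to row 1. P = [[7]].
Insert 2: 2 bumps 7 from row 1; 7 starts row 2. P = [[2], [7]].
Insert 4: appended to row 1. P = [[2, 4], [7]].
Insert 1: 1 bumps 2 from row 1; 2 bumps 7 from row 2; 7 starts row 3. P = [[1, 4], [2], [7]].
Insert 3: 3 bumps 4 from row 1; 4 appends to row 2. P = [[1, 3], [2, 4], [7]].
Insert 6: appended to row 1. P = [[1, 3, 6], [2, 4], [7]].
Insert 5: 5 bumps 6 from row 1; 6 appends to row 2. P = [[1, 3, 5], [2, 4, 6], [7]].

So P = [[1, 3, 5], [2, 4, 6], [7]].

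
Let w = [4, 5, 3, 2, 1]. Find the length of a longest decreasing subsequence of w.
4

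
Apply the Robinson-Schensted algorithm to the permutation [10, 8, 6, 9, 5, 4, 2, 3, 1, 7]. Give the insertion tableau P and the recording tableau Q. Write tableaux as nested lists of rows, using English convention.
Insert each entry of the permutation into P by Schensted row insertion, recording in Q the position of each new cell.

Insert 10: appended to row 1. P = [[10]], Q = [[1]].
Insert 8: 8 bumps 10 from row 1; 10 starts row 2. P = [[8], [10]], Q = [[1], [2]].
Insert 6: 6 bumps 8 from row 1; 8 bumps 10 from row 2; 10 starts row 3. P = [[6], [8], [10]], Q = [[1], [2], [3]].
Insert 9: appended to row 1. P = [[6, 9], [8], [10]], Q = [[1, 4], [2], [3]].
Insert 5: 5 bumps 6 from row 1; 6 bumps 8 from row 2; 8 bumps 10 from row 3; 10 starts row 4. P = [[5, 9], [6], [8], [10]], Q = [[1, 4], [2], [3], [5]].
Insert 4: 4 bumps 5 from row 1; 5 bumps 6 from row 2; 6 bumps 8 from row 3; 8 bumps 10 from row 4; 10 starts row 5. P = [[4, 9], [5], [6], [8], [10]], Q = [[1, 4], [2], [3], [5], [6]].
Insert 2: 2 bumps 4 from row 1; 4 bumps 5 from row 2; 5 bumps 6 from row 3; 6 bumps 8 from row 4; 8 bumps 10 from row 5; 10 starts row 6. P = [[2, 9], [4], [5], [6], [8], [10]], Q = [[1, 4], [2], [3], [5], [6], [7]].
Insert 3: 3 bumps 9 from row 1; 9 appends to row 2. P = [[2, 3], [4, 9], [5], [6], [8], [10]], Q = [[1, 4], [2, 8], [3], [5], [6], [7]].
Insert 1: 1 bumps 2 from row 1; 2 bumps 4 from row 2; 4 bumps 5 from row 3; 5 bumps 6 from row 4; 6 bumps 8 from row 5; 8 bumps 10 from row 6; 10 starts row 7. P = [[1, 3], [2, 9], [4], [5], [6], [8], [10]], Q = [[1, 4], [2, 8], [3], [5], [6], [7], [9]].
Insert 7: appended to row 1. P = [[1, 3, 7], [2, 9], [4], [5], [6], [8], [10]], Q = [[1, 4, 10], [2, 8], [3], [5], [6], [7], [9]].

So P = [[1, 3, 7], [2, 9], [4], [5], [6], [8], [10]], Q = [[1, 4, 10], [2, 8], [3], [5], [6], [7], [9]].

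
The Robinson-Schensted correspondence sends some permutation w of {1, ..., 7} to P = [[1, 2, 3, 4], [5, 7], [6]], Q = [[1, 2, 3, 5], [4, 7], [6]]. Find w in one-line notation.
Reverse RSK: for i = n, n-1, ..., 1, locate i in Q, remove the corresponding corner cell from P, and reverse-bump its entry up through P; the value ejected from row 1 is w(i).

So w = 1 2 6 5 7 3 4.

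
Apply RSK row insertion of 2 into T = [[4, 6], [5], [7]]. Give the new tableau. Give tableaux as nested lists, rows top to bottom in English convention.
[[2, 6], [4], [5], [7]]

In row 1, 2 replaces 4 (the leftmost entry greater than 2); 4 is bumped to row 2. In row 2, 4 replaces 5 (the leftmost entry greater than 4); 5 is bumped to row 3. In row 3, 5 replaces 7 (the leftmost entry greater than 5); 7 is bumped to row 4. 7 starts a new row 4. The new tableau is [[2, 6], [4], [5], [7]].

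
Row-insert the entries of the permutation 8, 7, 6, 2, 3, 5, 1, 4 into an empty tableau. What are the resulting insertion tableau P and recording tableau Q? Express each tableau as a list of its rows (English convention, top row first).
P = [[1, 3, 4], [2, 5], [6], [7], [8]], Q = [[1, 5, 6], [2, 8], [3], [4], [7]]

Insert each entry of the permutation into P by Schensted row insertion, recording in Q the position of each new cell.

Insert 8: appended to row 1. P = [[8]], Q = [[1]].
Insert 7: 7 bumps 8 from row 1; 8 starts row 2. P = [[7], [8]], Q = [[1], [2]].
Insert 6: 6 bumps 7 from row 1; 7 bumps 8 from row 2; 8 starts row 3. P = [[6], [7], [8]], Q = [[1], [2], [3]].
Insert 2: 2 bumps 6 from row 1; 6 bumps 7 from row 2; 7 bumps 8 from row 3; 8 starts row 4. P = [[2], [6], [7], [8]], Q = [[1], [2], [3], [4]].
Insert 3: appended to row 1. P = [[2, 3], [6], [7], [8]], Q = [[1, 5], [2], [3], [4]].
Insert 5: appended to row 1. P = [[2, 3, 5], [6], [7], [8]], Q = [[1, 5, 6], [2], [3], [4]].
Insert 1: 1 bumps 2 from row 1; 2 bumps 6 from row 2; 6 bumps 7 from row 3; 7 bumps 8 from row 4; 8 starts row 5. P = [[1, 3, 5], [2], [6], [7], [8]], Q = [[1, 5, 6], [2], [3], [4], [7]].
Insert 4: 4 bumps 5 from row 1; 5 appends to row 2. P = [[1, 3, 4], [2, 5], [6], [7], [8]], Q = [[1, 5, 6], [2, 8], [3], [4], [7]].

So P = [[1, 3, 4], [2, 5], [6], [7], [8]], Q = [[1, 5, 6], [2, 8], [3], [4], [7]].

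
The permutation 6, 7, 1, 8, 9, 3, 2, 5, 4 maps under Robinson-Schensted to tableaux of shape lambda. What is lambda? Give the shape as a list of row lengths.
[4, 3, 2]

Row-insert each entry into an empty tableau.

After inserting 6: P = [[6]].
After inserting 7: P = [[6, 7]].
After inserting 1: P = [[1, 7], [6]].
After inserting 8: P = [[1, 7, 8], [6]].
After inserting 9: P = [[1, 7, 8, 9], [6]].
After inserting 3: P = [[1, 3, 8, 9], [6, 7]].
After inserting 2: P = [[1, 2, 8, 9], [3, 7], [6]].
After inserting 5: P = [[1, 2, 5, 9], [3, 7, 8], [6]].
After inserting 4: P = [[1, 2, 4, 9], [3, 5, 8], [6, 7]].

The final insertion tableau P = [[1, 2, 4, 9], [3, 5, 8], [6, 7]] has shape [4, 3, 2].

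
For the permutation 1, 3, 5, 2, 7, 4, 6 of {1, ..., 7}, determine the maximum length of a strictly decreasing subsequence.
2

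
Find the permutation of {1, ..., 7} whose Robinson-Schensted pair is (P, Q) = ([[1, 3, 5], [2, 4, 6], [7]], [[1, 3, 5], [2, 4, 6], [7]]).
Reverse RSK: for i = n, n-1, ..., 1, locate i in Q, remove the corresponding corner cell from P, and reverse-bump its entry up through P; the value ejected from row 1 is w(i).

So w = 2 1 4 3 7 6 5.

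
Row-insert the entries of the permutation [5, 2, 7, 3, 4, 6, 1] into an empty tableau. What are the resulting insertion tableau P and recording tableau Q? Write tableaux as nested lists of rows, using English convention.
P = [[1, 3, 4, 6], [2, 7], [5]], Q = [[1, 3, 5, 6], [2, 4], [7]]

Insert each entry of the permutation into P by Schensted row insertion, recording in Q the position of each new cell.

Insert 5: appended to row 1. P = [[5]], Q = [[1]].
Insert 2: 2 bumps 5 from row 1; 5 starts row 2. P = [[2], [5]], Q = [[1], [2]].
Insert 7: appended to row 1. P = [[2, 7], [5]], Q = [[1, 3], [2]].
Insert 3: 3 bumps 7 from row 1; 7 appends to row 2. P = [[2, 3], [5, 7]], Q = [[1, 3], [2, 4]].
Insert 4: appended to row 1. P = [[2, 3, 4], [5, 7]], Q = [[1, 3, 5], [2, 4]].
Insert 6: appended to row 1. P = [[2, 3, 4, 6], [5, 7]], Q = [[1, 3, 5, 6], [2, 4]].
Insert 1: 1 bumps 2 from row 1; 2 bumps 5 from row 2; 5 starts row 3. P = [[1, 3, 4, 6], [2, 7], [5]], Q = [[1, 3, 5, 6], [2, 4], [7]].

So P = [[1, 3, 4, 6], [2, 7], [5]], Q = [[1, 3, 5, 6], [2, 4], [7]].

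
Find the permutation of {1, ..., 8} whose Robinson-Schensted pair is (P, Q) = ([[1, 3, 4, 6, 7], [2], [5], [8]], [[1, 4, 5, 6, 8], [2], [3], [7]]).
8 5 2 3 4 6 1 7

Reverse the RSK construction: for i from n down to 1, find the cell of Q containing i, remove the entry at that cell from P, and reverse-bump it up through P; the value ejected from row 1 is w(i).

Step i=8: Q has 8 at row 1, column 5; remove that cell from P, ejecting 7. So w(8) = 7. P is now [[1, 3, 4, 6], [2], [5], [8]].
Step i=7: Q has 7 at row 4, column 1; remove 8 from row 4 of P and reverse-bump: 8 enters row 3 and ejects 5; 5 enters row 2 and ejects 2; 2 enters row 1 and ejects 1. So w(7) = 1. P is now [[2, 3, 4, 6], [5], [8]].
Step i=6: Q has 6 at row 1, column 4; remove that cell from P, ejecting 6. So w(6) = 6. P is now [[2, 3, 4], [5], [8]].
Step i=5: Q has 5 at row 1, column 3; remove that cell from P, ejecting 4. So w(5) = 4. P is now [[2, 3], [5], [8]].
Step i=4: Q has 4 at row 1, column 2; remove that cell from P, ejecting 3. So w(4) = 3. P is now [[2], [5], [8]].
Step i=3: Q has 3 at row 3, column 1; remove 8 from row 3 of P and reverse-bump: 8 enters row 2 and ejects 5; 5 enters row 1 and ejects 2. So w(3) = 2. P is now [[5], [8]].
Step i=2: Q has 2 at row 2, column 1; remove 8 from row 2 of P and reverse-bump: 8 enters row 1 and ejects 5. So w(2) = 5. P is now [[8]].
Step i=1: Q has 1 at row 1, column 1; remove that cell from P, ejecting 8. So w(1) = 8. P is now [].

So w = 8 5 2 3 4 6 1 7.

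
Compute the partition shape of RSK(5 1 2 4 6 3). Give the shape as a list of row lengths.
Row-insert each entry into an empty tableau.

After inserting 5: P = [[5]].
After inserting 1: P = [[1], [5]].
After inserting 2: P = [[1, 2], [5]].
After inserting 4: P = [[1, 2, 4], [5]].
After inserting 6: P = [[1, 2, 4, 6], [5]].
After inserting 3: P = [[1, 2, 3, 6], [4], [5]].

The final insertion tableau P = [[1, 2, 3, 6], [4], [5]] has shape [4, 1, 1].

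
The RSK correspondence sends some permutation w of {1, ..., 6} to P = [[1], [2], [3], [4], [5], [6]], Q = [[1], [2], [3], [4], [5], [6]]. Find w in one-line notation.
6 5 4 3 2 1

Reverse the RSK construction: for i from n down to 1, find the cell of Q containing i, remove the entry at that cell from P, and reverse-bump it up through P; the value ejected from row 1 is w(i).

Step i=6: Q has 6 at row 6, column 1; remove 6 from row 6 of P and reverse-bump: 6 enters row 5 and ejects 5; 5 enters row 4 and ejects 4; 4 enters row 3 and ejects 3; 3 enters row 2 and ejects 2; 2 enters row 1 and ejects 1. So w(6) = 1. P is now [[2], [3], [4], [5], [6]].
Step i=5: Q has 5 at row 5, column 1; remove 6 from row 5 of P and reverse-bump: 6 enters row 4 and ejects 5; 5 enters row 3 and ejects 4; 4 enters row 2 and ejects 3; 3 enters row 1 and ejects 2. So w(5) = 2. P is now [[3], [4], [5], [6]].
Step i=4: Q has 4 at row 4, column 1; remove 6 from row 4 of P and reverse-bump: 6 enters row 3 and ejects 5; 5 enters row 2 and ejects 4; 4 enters row 1 and ejects 3. So w(4) = 3. P is now [[4], [5], [6]].
Step i=3: Q has 3 at row 3, column 1; remove 6 from row 3 of P and reverse-bump: 6 enters row 2 and ejects 5; 5 enters row 1 and ejects 4. So w(3) = 4. P is now [[5], [6]].
Step i=2: Q has 2 at row 2, column 1; remove 6 from row 2 of P and reverse-bump: 6 enters row 1 and ejects 5. So w(2) = 5. P is now [[6]].
Step i=1: Q has 1 at row 1, column 1; remove that cell from P, ejecting 6. So w(1) = 6. P is now [].

So w = 6 5 4 3 2 1.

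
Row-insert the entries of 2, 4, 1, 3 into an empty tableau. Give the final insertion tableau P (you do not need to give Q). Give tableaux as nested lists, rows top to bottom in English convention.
After inserting 2: P = [[2]].
After inserting 4: P = [[2, 4]].
After inserting 1: P = [[1, 4], [2]].
After inserting 3: P = [[1, 3], [2, 4]].

So P = [[1, 3], [2, 4]].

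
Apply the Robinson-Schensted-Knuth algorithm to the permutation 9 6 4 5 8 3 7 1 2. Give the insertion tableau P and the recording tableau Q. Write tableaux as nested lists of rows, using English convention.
Insert each entry of the permutation into P by Schensted row insertion, recording in Q the position of each new cell.

Insert 9: appended to row 1. P = [[9]], Q = [[1]].
Insert 6: 6 bumps 9 from row 1; 9 starts row 2. P = [[6], [9]], Q = [[1], [2]].
Insert 4: 4 bumps 6 from row 1; 6 bumps 9 from row 2; 9 starts row 3. P = [[4], [6], [9]], Q = [[1], [2], [3]].
Insert 5: appended to row 1. P = [[4, 5], [6], [9]], Q = [[1, 4], [2], [3]].
Insert 8: appended to row 1. P = [[4, 5, 8], [6], [9]], Q = [[1, 4, 5], [2], [3]].
Insert 3: 3 bumps 4 from row 1; 4 bumps 6 from row 2; 6 bumps 9 from row 3; 9 starts row 4. P = [[3, 5, 8], [4], [6], [9]], Q = [[1, 4, 5], [2], [3], [6]].
Insert 7: 7 bumps 8 from row 1; 8 appends to row 2. P = [[3, 5, 7], [4, 8], [6], [9]], Q = [[1, 4, 5], [2, 7], [3], [6]].
Insert 1: 1 bumps 3 from row 1; 3 bumps 4 from row 2; 4 bumps 6 from row 3; 6 bumps 9 from row 4; 9 starts row 5. P = [[1, 5, 7], [3, 8], [4], [6], [9]], Q = [[1, 4, 5], [2, 7], [3], [6], [8]].
Insert 2: 2 bumps 5 from row 1; 5 bumps 8 from row 2; 8 appends to row 3. P = [[1, 2, 7], [3, 5], [4, 8], [6], [9]], Q = [[1, 4, 5], [2, 7], [3, 9], [6], [8]].

So P = [[1, 2, 7], [3, 5], [4, 8], [6], [9]], Q = [[1, 4, 5], [2, 7], [3, 9], [6], [8]].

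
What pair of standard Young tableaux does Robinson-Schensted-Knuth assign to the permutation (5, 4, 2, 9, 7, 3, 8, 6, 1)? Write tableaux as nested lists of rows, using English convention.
Insert each entry of the permutation into P by Schensted row insertion, recording in Q the position of each new cell.

Insert 5: appended to row 1. P = [[5]].
Insert 4: 4 bumps 5 from row 1; 5 starts row 2. P = [[4], [5]].
Insert 2: 2 bumps 4 from row 1; 4 bumps 5 from row 2; 5 starts row 3. P = [[2], [4], [5]].
Insert 9: appended to row 1. P = [[2, 9], [4], [5]].
Insert 7: 7 bumps 9 from row 1; 9 appends to row 2. P = [[2, 7], [4, 9], [5]].
Insert 3: 3 bumps 7 from row 1; 7 bumps 9 from row 2; 9 appends to row 3. P = [[2, 3], [4, 7], [5, 9]].
Insert 8: appended to row 1. P = [[2, 3, 8], [4, 7], [5, 9]].
Insert 6: 6 bumps 8 from row 1; 8 appends to row 2. P = [[2, 3, 6], [4, 7, 8], [5, 9]].
Insert 1: 1 bumps 2 from row 1; 2 bumps 4 from row 2; 4 bumps 5 from row 3; 5 starts row 4. P = [[1, 3, 6], [2, 7, 8], [4, 9], [5]].

So P = [[1, 3, 6], [2, 7, 8], [4, 9], [5]], Q = [[1, 4, 7], [2, 5, 8], [3, 6], [9]].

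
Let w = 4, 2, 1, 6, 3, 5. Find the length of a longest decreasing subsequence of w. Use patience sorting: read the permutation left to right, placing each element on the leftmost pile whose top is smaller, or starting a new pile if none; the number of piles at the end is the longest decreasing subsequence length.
3

4: new pile. tops = [4]
2: new pile. tops = [4, 2]
1: new pile. tops = [4, 2, 1]
6: onto pile 1 (replacing 4). tops = [6, 2, 1]
3: onto pile 2 (replacing 2). tops = [6, 3, 1]
5: onto pile 2 (replacing 3). tops = [6, 5, 1]

3 piles, so the longest decreasing subsequence has length 3.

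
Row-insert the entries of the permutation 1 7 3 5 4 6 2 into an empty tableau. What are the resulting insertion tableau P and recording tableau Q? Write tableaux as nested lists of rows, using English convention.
P = [[1, 2, 4, 6], [3], [5], [7]], Q = [[1, 2, 4, 6], [3], [5], [7]]

Insert each entry of the permutation into P by Schensted row insertion, recording in Q the position of each new cell.

Insert 1: appended to row 1. P = [[1]].
Insert 7: appended to row 1. P = [[1, 7]].
Insert 3: 3 bumps 7 from row 1; 7 starts row 2. P = [[1, 3], [7]].
Insert 5: appended to row 1. P = [[1, 3, 5], [7]].
Insert 4: 4 bumps 5 from row 1; 5 bumps 7 from row 2; 7 starts row 3. P = [[1, 3, 4], [5], [7]].
Insert 6: appended to row 1. P = [[1, 3, 4, 6], [5], [7]].
Insert 2: 2 bumps 3 from row 1; 3 bumps 5 from row 2; 5 bumps 7 from row 3; 7 starts row 4. P = [[1, 2, 4, 6], [3], [5], [7]].

So P = [[1, 2, 4, 6], [3], [5], [7]], Q = [[1, 2, 4, 6], [3], [5], [7]].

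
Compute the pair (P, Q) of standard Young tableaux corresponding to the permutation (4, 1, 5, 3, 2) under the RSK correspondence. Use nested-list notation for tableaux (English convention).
Insert each entry of the permutation into P by Schensted row insertion, recording in Q the position of each new cell.

After inserting 4: P = [[4]].
After inserting 1: P = [[1], [4]].
After inserting 5: P = [[1, 5], [4]].
After inserting 3: P = [[1, 3], [4, 5]].
After inserting 2: P = [[1, 2], [3, 5], [4]].

So P = [[1, 2], [3, 5], [4]], Q = [[1, 3], [2, 4], [5]].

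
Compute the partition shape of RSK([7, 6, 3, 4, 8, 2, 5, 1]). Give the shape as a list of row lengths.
[3, 2, 1, 1, 1]

RSK row insertion gives P = [[1, 4, 5], [2, 8], [3], [6], [7]], which has shape [3, 2, 1, 1, 1].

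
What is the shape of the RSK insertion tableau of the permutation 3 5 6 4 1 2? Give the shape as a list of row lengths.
[3, 2, 1]

Row-insert each entry into an empty tableau.

After inserting 3: P = [[3]].
After inserting 5: P = [[3, 5]].
After inserting 6: P = [[3, 5, 6]].
After inserting 4: P = [[3, 4, 6], [5]].
After inserting 1: P = [[1, 4, 6], [3], [5]].
After inserting 2: P = [[1, 2, 6], [3, 4], [5]].

The final insertion tableau P = [[1, 2, 6], [3, 4], [5]] has shape [3, 2, 1].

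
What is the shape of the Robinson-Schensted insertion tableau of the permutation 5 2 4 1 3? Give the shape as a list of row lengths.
Row-insert each entry into an empty tableau.

After inserting 5: P = [[5]].
After inserting 2: P = [[2], [5]].
After inserting 4: P = [[2, 4], [5]].
After inserting 1: P = [[1, 4], [2], [5]].
After inserting 3: P = [[1, 3], [2, 4], [5]].

The final insertion tableau P = [[1, 3], [2, 4], [5]] has shape [2, 2, 1].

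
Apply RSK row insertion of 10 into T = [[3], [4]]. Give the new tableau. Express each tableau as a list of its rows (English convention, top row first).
10 is larger than every entry of row 1, so it is appended to row 1. The new tableau is [[3, 10], [4]].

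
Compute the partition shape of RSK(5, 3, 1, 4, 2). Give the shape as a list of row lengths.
Row-insert each entry into an empty tableau.

After inserting 5: P = [[5]].
After inserting 3: P = [[3], [5]].
After inserting 1: P = [[1], [3], [5]].
After inserting 4: P = [[1, 4], [3], [5]].
After inserting 2: P = [[1, 2], [3, 4], [5]].

The final insertion tableau P = [[1, 2], [3, 4], [5]] has shape [2, 2, 1].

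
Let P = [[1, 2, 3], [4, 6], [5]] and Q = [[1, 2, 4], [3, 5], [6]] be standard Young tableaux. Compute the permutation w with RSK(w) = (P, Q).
Reverse the RSK construction: for i from n down to 1, find the cell of Q containing i, remove the entry at that cell from P, and reverse-bump it up through P; the value ejected from row 1 is w(i).

Step i=6: Q has 6 at row 3, column 1; remove 5 from row 3 of P and reverse-bump: 5 enters row 2 and ejects 4; 4 enters row 1 and ejects 3. So w(6) = 3. P is now [[1, 2, 4], [5, 6]].
Step i=5: Q has 5 at row 2, column 2; remove 6 from row 2 of P and reverse-bump: 6 enters row 1 and ejects 4. So w(5) = 4. P is now [[1, 2, 6], [5]].
Step i=4: Q has 4 at row 1, column 3; remove that cell from P, ejecting 6. So w(4) = 6. P is now [[1, 2], [5]].
Step i=3: Q has 3 at row 2, column 1; remove 5 from row 2 of P and reverse-bump: 5 enters row 1 and ejects 2. So w(3) = 2. P is now [[1, 5]].
Step i=2: Q has 2 at row 1, column 2; remove that cell from P, ejecting 5. So w(2) = 5. P is now [[1]].
Step i=1: Q has 1 at row 1, column 1; remove that cell from P, ejecting 1. So w(1) = 1. P is now [].

So w = 1 5 2 6 4 3.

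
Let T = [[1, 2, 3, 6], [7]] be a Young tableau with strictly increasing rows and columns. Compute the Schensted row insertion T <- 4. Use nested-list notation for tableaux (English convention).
In row 1, 4 replaces 6 (the leftmost entry greater than 4); 6 is bumped to row 2. In row 2, 6 replaces 7 (the leftmost entry greater than 6); 7 is bumped to row 3. 7 starts a new row 3. The new tableau is [[1, 2, 3, 4], [6], [7]].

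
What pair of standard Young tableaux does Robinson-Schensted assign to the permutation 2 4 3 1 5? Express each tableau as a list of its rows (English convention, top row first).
P = [[1, 3, 5], [2], [4]], Q = [[1, 2, 5], [3], [4]]

Insert each entry of the permutation into P by Schensted row insertion, recording in Q the position of each new cell.

Insert 2: appended to row 1. P = [[2]].
Insert 4: appended to row 1. P = [[2, 4]].
Insert 3: 3 bumps 4 from row 1; 4 starts row 2. P = [[2, 3], [4]].
Insert 1: 1 bumps 2 from row 1; 2 bumps 4 from row 2; 4 starts row 3. P = [[1, 3], [2], [4]].
Insert 5: appended to row 1. P = [[1, 3, 5], [2], [4]].

So P = [[1, 3, 5], [2], [4]], Q = [[1, 2, 5], [3], [4]].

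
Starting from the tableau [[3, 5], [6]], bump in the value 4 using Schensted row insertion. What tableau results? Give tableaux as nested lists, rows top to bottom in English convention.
In row 1, 4 replaces 5 (the leftmost entry greater than 4); 5 is bumped to row 2. In row 2, 5 replaces 6 (the leftmost entry greater than 5); 6 is bumped to row 3. 6 starts a new row 3. The new tableau is [[3, 4], [5], [6]].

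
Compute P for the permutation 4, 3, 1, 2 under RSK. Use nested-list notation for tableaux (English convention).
After inserting 4: P = [[4]].
After inserting 3: P = [[3], [4]].
After inserting 1: P = [[1], [3], [4]].
After inserting 2: P = [[1, 2], [3], [4]].

So P = [[1, 2], [3], [4]].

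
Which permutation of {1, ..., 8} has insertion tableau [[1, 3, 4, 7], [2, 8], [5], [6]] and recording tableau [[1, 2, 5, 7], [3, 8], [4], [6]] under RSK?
Reverse the RSK construction: for i from n down to 1, find the cell of Q containing i, remove the entry at that cell from P, and reverse-bump it up through P; the value ejected from row 1 is w(i).

Step i=8: Q has 8 at row 2, column 2; remove 8 from row 2 of P and reverse-bump: 8 enters row 1 and ejects 7. So w(8) = 7. P is now [[1, 3, 4, 8], [2], [5], [6]].
Step i=7: Q has 7 at row 1, column 4; remove that cell from P, ejecting 8. So w(7) = 8. P is now [[1, 3, 4], [2], [5], [6]].
Step i=6: Q has 6 at row 4, column 1; remove 6 from row 4 of P and reverse-bump: 6 enters row 3 and ejects 5; 5 enters row 2 and ejects 2; 2 enters row 1 and ejects 1. So w(6) = 1. P is now [[2, 3, 4], [5], [6]].
Step i=5: Q has 5 at row 1, column 3; remove that cell from P, ejecting 4. So w(5) = 4. P is now [[2, 3], [5], [6]].
Step i=4: Q has 4 at row 3, column 1; remove 6 from row 3 of P and reverse-bump: 6 enters row 2 and ejects 5; 5 enters row 1 and ejects 3. So w(4) = 3. P is now [[2, 5], [6]].
Step i=3: Q has 3 at row 2, column 1; remove 6 from row 2 of P and reverse-bump: 6 enters row 1 and ejects 5. So w(3) = 5. P is now [[2, 6]].
Step i=2: Q has 2 at row 1, column 2; remove that cell from P, ejecting 6. So w(2) = 6. P is now [[2]].
Step i=1: Q has 1 at row 1, column 1; remove that cell from P, ejecting 2. So w(1) = 2. P is now [].

So w = 2 6 5 3 4 1 8 7.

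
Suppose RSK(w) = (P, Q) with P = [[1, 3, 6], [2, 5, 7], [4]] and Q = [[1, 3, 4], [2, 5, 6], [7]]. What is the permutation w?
4 2 5 7 3 6 1

Reverse the RSK construction: for i from n down to 1, find the cell of Q containing i, remove the entry at that cell from P, and reverse-bump it up through P; the value ejected from row 1 is w(i).

Step i=7: Q has 7 at row 3, column 1; remove 4 from row 3 of P and reverse-bump: 4 enters row 2 and ejects 2; 2 enters row 1 and ejects 1. So w(7) = 1. P is now [[2, 3, 6], [4, 5, 7]].
Step i=6: Q has 6 at row 2, column 3; remove 7 from row 2 of P and reverse-bump: 7 enters row 1 and ejects 6. So w(6) = 6. P is now [[2, 3, 7], [4, 5]].
Step i=5: Q has 5 at row 2, column 2; remove 5 from row 2 of P and reverse-bump: 5 enters row 1 and ejects 3. So w(5) = 3. P is now [[2, 5, 7], [4]].
Step i=4: Q has 4 at row 1, column 3; remove that cell from P, ejecting 7. So w(4) = 7. P is now [[2, 5], [4]].
Step i=3: Q has 3 at row 1, column 2; remove that cell from P, ejecting 5. So w(3) = 5. P is now [[2], [4]].
Step i=2: Q has 2 at row 2, column 1; remove 4 from row 2 of P and reverse-bump: 4 enters row 1 and ejects 2. So w(2) = 2. P is now [[4]].
Step i=1: Q has 1 at row 1, column 1; remove that cell from P, ejecting 4. So w(1) = 4. P is now [].

So w = 4 2 5 7 3 6 1.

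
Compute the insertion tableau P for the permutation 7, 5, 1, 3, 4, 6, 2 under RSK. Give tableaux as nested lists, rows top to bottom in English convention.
P = [[1, 2, 4, 6], [3], [5], [7]]

Insert 7: appended to row 1. P = [[7]].
Insert 5: 5 bumps 7 from row 1; 7 starts row 2. P = [[5], [7]].
Insert 1: 1 bumps 5 from row 1; 5 bumps 7 from row 2; 7 starts row 3. P = [[1], [5], [7]].
Insert 3: appended to row 1. P = [[1, 3], [5], [7]].
Insert 4: appended to row 1. P = [[1, 3, 4], [5], [7]].
Insert 6: appended to row 1. P = [[1, 3, 4, 6], [5], [7]].
Insert 2: 2 bumps 3 from row 1; 3 bumps 5 from row 2; 5 bumps 7 from row 3; 7 starts row 4. P = [[1, 2, 4, 6], [3], [5], [7]].

So P = [[1, 2, 4, 6], [3], [5], [7]].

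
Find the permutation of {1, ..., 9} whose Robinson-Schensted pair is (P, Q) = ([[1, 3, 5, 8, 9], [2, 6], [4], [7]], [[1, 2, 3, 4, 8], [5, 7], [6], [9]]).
Reverse the RSK construction: for i from n down to 1, find the cell of Q containing i, remove the entry at that cell from P, and reverse-bump it up through P; the value ejected from row 1 is w(i).

Step i=9: Q has 9 at row 4, column 1; remove 7 from row 4 of P and reverse-bump: 7 enters row 3 and ejects 4; 4 enters row 2 and ejects 2; 2 enters row 1 and ejects 1. So w(9) = 1. P is now [[2, 3, 5, 8, 9], [4, 6], [7]].
Step i=8: Q has 8 at row 1, column 5; remove that cell from P, ejecting 9. So w(8) = 9. P is now [[2, 3, 5, 8], [4, 6], [7]].
Step i=7: Q has 7 at row 2, column 2; remove 6 from row 2 of P and reverse-bump: 6 enters row 1 and ejects 5. So w(7) = 5. P is now [[2, 3, 6, 8], [4], [7]].
Step i=6: Q has 6 at row 3, column 1; remove 7 from row 3 of P and reverse-bump: 7 enters row 2 and ejects 4; 4 enters row 1 and ejects 3. So w(6) = 3. P is now [[2, 4, 6, 8], [7]].
Step i=5: Q has 5 at row 2, column 1; remove 7 from row 2 of P and reverse-bump: 7 enters row 1 and ejects 6. So w(5) = 6. P is now [[2, 4, 7, 8]].
Step i=4: Q has 4 at row 1, column 4; remove that cell from P, ejecting 8. So w(4) = 8. P is now [[2, 4, 7]].
Step i=3: Q has 3 at row 1, column 3; remove that cell from P, ejecting 7. So w(3) = 7. P is now [[2, 4]].
Step i=2: Q has 2 at row 1, column 2; remove that cell from P, ejecting 4. So w(2) = 4. P is now [[2]].
Step i=1: Q has 1 at row 1, column 1; remove that cell from P, ejecting 2. So w(1) = 2. P is now [].

So w = 2 4 7 8 6 3 5 9 1.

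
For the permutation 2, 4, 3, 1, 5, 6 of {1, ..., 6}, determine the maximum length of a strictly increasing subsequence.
4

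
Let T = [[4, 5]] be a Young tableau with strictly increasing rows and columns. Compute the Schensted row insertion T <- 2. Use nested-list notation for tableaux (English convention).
In row 1, 2 replaces 4 (the leftmost entry greater than 2); 4 is bumped to row 2. 4 starts a new row 2. The new tableau is [[2, 5], [4]].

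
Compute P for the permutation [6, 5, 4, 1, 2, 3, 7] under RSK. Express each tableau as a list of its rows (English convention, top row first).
P = [[1, 2, 3, 7], [4], [5], [6]]

Insert 6: appended to row 1. P = [[6]].
Insert 5: 5 bumps 6 from row 1; 6 starts row 2. P = [[5], [6]].
Insert 4: 4 bumps 5 from row 1; 5 bumps 6 from row 2; 6 starts row 3. P = [[4], [5], [6]].
Insert 1: 1 bumps 4 from row 1; 4 bumps 5 from row 2; 5 bumps 6 from row 3; 6 starts row 4. P = [[1], [4], [5], [6]].
Insert 2: appended to row 1. P = [[1, 2], [4], [5], [6]].
Insert 3: appended to row 1. P = [[1, 2, 3], [4], [5], [6]].
Insert 7: appended to row 1. P = [[1, 2, 3, 7], [4], [5], [6]].

So P = [[1, 2, 3, 7], [4], [5], [6]].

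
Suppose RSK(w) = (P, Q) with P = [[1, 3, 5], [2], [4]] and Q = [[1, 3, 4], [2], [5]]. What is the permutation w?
4 2 3 5 1

Reverse the RSK construction: for i from n down to 1, find the cell of Q containing i, remove the entry at that cell from P, and reverse-bump it up through P; the value ejected from row 1 is w(i).

Step i=5: Q has 5 at row 3, column 1; remove 4 from row 3 of P and reverse-bump: 4 enters row 2 and ejects 2; 2 enters row 1 and ejects 1. So w(5) = 1. P is now [[2, 3, 5], [4]].
Step i=4: Q has 4 at row 1, column 3; remove that cell from P, ejecting 5. So w(4) = 5. P is now [[2, 3], [4]].
Step i=3: Q has 3 at row 1, column 2; remove that cell from P, ejecting 3. So w(3) = 3. P is now [[2], [4]].
Step i=2: Q has 2 at row 2, column 1; remove 4 from row 2 of P and reverse-bump: 4 enters row 1 and ejects 2. So w(2) = 2. P is now [[4]].
Step i=1: Q has 1 at row 1, column 1; remove that cell from P, ejecting 4. So w(1) = 4. P is now [].

So w = 4 2 3 5 1.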